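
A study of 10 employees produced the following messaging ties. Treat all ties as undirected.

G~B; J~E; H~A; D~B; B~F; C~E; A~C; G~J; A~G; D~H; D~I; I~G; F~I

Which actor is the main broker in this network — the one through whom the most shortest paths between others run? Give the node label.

G

Unnormalized betweenness of each node: A:28/3, B:29/6, C:7/3, D:10/3, E:1, F:1/3, G:16, H:7/3, I:29/6, J:14/3.
G has the largest value, 16, making it the main broker — the node through which the most shortest paths run.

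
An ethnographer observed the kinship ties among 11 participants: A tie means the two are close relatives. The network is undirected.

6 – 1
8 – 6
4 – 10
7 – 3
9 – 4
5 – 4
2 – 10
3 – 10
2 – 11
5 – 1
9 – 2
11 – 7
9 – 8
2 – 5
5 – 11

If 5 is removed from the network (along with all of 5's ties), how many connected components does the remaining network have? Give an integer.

1

5's neighbors (1, 2, 4, and 11) remain reachable from one another through other ties, so the rest of the network stays in one piece.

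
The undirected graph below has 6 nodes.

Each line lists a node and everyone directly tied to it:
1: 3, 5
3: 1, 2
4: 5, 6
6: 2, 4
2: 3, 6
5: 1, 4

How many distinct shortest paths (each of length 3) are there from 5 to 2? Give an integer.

2

The shortest distance is 3. The length-3 paths are: 5–1–3–2; 5–4–6–2.
That gives 2 distinct shortest paths.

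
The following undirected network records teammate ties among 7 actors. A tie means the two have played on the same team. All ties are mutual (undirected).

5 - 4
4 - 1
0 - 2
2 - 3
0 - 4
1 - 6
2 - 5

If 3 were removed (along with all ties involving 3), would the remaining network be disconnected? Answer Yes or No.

Even without 3, every remaining node can still reach every other (the residual graph is connected), so 3 is not a cut vertex.

No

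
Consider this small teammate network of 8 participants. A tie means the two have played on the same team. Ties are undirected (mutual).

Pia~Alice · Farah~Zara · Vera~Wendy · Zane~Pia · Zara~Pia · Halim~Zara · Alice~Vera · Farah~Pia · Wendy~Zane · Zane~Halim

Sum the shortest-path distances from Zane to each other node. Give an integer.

Distances from Zane: Alice:2, Farah:2, Halim:1, Pia:1, Vera:2, Wendy:1, Zara:2.
Sum = 2 + 2 + 1 + 1 + 2 + 1 + 2 = 11.

11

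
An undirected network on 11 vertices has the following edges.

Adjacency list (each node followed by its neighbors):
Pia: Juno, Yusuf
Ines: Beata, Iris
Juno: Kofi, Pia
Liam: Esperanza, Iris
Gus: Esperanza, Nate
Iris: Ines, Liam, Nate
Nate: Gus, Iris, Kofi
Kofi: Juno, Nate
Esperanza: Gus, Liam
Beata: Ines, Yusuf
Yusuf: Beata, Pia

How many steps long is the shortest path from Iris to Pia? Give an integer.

One shortest route is Iris – Ines – Beata – Yusuf – Pia, which uses 4 edges, and at distance 3 from Iris we only reach {Juno, Yusuf}, which does not include Pia. So d(Iris,Pia) = 4.

4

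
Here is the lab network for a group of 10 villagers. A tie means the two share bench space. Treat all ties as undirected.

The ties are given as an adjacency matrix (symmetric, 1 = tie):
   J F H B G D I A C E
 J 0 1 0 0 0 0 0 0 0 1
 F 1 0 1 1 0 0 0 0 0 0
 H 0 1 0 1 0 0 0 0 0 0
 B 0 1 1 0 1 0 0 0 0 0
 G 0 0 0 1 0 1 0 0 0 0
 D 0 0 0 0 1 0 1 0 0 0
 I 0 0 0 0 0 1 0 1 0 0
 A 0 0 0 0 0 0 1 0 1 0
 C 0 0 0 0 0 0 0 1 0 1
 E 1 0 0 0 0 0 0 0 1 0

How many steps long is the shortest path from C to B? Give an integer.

4

One shortest route is C – E – J – F – B, which uses 4 edges, and at distance 3 from C we only reach {D, F}, which does not include B. So d(C,B) = 4.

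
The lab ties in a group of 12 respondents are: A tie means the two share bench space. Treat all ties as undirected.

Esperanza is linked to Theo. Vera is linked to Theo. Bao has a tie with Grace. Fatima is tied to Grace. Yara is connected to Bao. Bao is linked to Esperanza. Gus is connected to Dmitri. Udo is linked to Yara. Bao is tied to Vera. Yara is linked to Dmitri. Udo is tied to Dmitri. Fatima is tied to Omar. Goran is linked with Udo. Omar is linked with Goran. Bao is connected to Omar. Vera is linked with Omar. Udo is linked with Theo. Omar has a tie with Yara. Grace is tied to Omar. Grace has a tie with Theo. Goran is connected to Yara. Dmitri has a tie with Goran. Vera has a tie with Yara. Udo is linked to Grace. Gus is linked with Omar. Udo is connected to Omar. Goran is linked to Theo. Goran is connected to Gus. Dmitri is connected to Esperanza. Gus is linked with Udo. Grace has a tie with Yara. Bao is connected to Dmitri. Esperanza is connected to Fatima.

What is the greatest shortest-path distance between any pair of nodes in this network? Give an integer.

Eccentricity of each node (its greatest distance to any other): Bao:2, Dmitri:2, Esperanza:2, Fatima:2, Goran:2, Grace:2, Gus:2, Omar:2, Theo:2, Udo:2, Vera:2, Yara:2.
The maximum eccentricity is 2, realized for instance by the pair Yara–Esperanza via Yara – Bao – Esperanza. So the diameter is 2.

2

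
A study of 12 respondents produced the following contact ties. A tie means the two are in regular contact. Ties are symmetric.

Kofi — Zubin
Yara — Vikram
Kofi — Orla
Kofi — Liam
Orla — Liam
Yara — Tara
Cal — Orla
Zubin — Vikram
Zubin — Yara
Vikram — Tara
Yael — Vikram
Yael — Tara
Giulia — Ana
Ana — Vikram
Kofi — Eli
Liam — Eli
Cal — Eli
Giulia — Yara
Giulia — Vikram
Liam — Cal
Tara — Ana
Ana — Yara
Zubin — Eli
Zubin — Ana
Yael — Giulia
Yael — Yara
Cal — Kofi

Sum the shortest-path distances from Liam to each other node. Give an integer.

Distances from Liam: Ana:3, Cal:1, Eli:1, Giulia:4, Kofi:1, Orla:1, Tara:4, Vikram:3, Yael:4, Yara:3, Zubin:2.
Sum = 3 + 1 + 1 + 4 + 1 + 1 + 4 + 3 + 4 + 3 + 2 = 27.

27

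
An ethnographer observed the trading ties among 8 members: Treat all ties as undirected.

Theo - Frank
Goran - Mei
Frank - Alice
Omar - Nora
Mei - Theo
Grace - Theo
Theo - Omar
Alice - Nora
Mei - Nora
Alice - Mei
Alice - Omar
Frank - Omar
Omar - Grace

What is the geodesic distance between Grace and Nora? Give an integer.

One shortest route is Grace – Omar – Nora, which uses 2 edges, and Grace and Nora are not directly tied, so nothing shorter exists. So d(Grace,Nora) = 2.

2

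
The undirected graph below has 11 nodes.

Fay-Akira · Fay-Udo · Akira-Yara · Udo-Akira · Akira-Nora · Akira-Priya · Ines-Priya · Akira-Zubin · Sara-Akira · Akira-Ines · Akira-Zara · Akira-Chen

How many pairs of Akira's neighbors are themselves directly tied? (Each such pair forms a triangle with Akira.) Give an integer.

2

Akira's neighbors: Chen, Fay, Ines, Nora, Priya, Sara, Udo, Yara, Zara, and Zubin.
Neighbor pairs that are themselves tied: Akira–Fay–Udo; Akira–Ines–Priya. Each forms one triangle with Akira, for 2 in total.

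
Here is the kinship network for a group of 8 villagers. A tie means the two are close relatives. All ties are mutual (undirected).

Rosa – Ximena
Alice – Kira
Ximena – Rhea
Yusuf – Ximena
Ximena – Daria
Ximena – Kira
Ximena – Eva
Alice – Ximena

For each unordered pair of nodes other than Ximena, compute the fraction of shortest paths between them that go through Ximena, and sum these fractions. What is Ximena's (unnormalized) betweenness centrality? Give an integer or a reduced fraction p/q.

20

Pairs whose geodesics pass through Ximena — Yusuf–Alice: 1; Yusuf–Rosa: 1; Yusuf–Daria: 1; Yusuf–Kira: 1; Yusuf–Rhea: 1; Yusuf–Eva: 1; Alice–Rosa: 1; Alice–Daria: 1; Alice–Rhea: 1; Alice–Eva: 1; Rosa–Daria: 1; Rosa–Kira: 1; Rosa–Rhea: 1; Rosa–Eva: 1 … (+6 more pairs).
All other pairs contribute 0.
Summing the contributions gives betweenness(Ximena) = 20.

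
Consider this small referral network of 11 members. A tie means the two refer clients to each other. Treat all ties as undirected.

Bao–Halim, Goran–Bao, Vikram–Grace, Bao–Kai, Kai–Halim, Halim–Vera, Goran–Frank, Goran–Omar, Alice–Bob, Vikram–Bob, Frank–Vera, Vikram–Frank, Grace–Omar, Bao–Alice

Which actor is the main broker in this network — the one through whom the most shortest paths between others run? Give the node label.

Unnormalized betweenness of each node: Alice:13/3, Bao:44/3, Bob:10/3, Frank:55/6, Goran:34/3, Grace:2, Halim:23/6, Kai:0, Omar:7/2, Vera:10/3, Vikram:17/2.
Bao has the largest value, 44/3, making it the main broker — the node through which the most shortest paths run.

Bao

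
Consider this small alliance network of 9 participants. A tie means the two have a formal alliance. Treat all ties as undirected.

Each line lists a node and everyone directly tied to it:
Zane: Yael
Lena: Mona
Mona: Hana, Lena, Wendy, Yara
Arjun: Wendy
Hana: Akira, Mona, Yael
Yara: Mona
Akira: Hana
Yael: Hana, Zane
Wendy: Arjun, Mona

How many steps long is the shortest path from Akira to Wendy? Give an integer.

3

One shortest route is Akira – Hana – Mona – Wendy, which uses 3 edges, and at distance 2 from Akira we only reach {Mona, Yael}, which does not include Wendy. So d(Akira,Wendy) = 3.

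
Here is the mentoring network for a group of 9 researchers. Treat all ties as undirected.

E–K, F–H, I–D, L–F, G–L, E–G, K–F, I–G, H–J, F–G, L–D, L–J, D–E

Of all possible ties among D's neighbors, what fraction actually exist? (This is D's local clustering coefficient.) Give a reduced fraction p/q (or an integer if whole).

0

D's neighbors: E, I, and L (k = 3).
Possible neighbor pairs: C(3,2) = 3. Edges among them: none → e = 0.
Clustering(D) = 0/3 = 0.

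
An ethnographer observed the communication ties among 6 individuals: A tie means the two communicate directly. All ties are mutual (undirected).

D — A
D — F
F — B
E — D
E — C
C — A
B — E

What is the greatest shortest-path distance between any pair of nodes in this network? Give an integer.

Eccentricity of each node (its greatest distance to any other): A:3, B:3, C:3, D:2, E:2, F:3.
The maximum eccentricity is 3, realized for instance by the pair F–C via F – D – A – C. So the diameter is 3.

3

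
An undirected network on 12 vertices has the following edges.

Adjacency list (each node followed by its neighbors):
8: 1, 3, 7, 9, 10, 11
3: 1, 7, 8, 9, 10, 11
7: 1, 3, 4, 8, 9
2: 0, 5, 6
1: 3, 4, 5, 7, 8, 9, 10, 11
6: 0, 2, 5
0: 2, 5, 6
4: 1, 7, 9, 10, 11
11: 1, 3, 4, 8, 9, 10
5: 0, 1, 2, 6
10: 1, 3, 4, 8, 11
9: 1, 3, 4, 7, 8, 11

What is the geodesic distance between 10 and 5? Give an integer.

2

One shortest route is 10 – 1 – 5, which uses 2 edges, and 10 and 5 are not directly tied, so nothing shorter exists. So d(10,5) = 2.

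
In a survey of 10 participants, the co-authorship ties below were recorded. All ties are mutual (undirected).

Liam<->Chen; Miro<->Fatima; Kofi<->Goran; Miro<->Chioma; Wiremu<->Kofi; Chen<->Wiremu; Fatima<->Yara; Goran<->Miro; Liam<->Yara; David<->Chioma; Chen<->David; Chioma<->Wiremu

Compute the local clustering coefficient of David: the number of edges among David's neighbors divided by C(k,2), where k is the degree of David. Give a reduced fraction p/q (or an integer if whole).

0

David's neighbors: Chen and Chioma (k = 2).
Possible neighbor pairs: C(2,2) = 1. Edges among them: none → e = 0.
Clustering(David) = 0/1.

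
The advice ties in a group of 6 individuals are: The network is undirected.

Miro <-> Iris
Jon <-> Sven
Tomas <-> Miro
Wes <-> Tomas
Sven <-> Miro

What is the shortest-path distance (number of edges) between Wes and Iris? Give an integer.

3

One shortest route is Wes – Tomas – Miro – Iris, which uses 3 edges, and at distance 2 from Wes we only reach {Miro}, which does not include Iris. So d(Wes,Iris) = 3.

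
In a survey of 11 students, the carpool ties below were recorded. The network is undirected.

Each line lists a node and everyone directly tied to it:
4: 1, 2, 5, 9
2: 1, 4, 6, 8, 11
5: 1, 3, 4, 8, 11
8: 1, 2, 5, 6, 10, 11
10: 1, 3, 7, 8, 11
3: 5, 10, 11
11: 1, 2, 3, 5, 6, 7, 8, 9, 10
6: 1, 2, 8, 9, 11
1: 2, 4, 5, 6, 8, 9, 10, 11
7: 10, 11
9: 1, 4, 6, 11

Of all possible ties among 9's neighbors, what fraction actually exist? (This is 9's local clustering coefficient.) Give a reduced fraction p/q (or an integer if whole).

2/3

9's neighbors: 1, 4, 6, and 11 (k = 4).
Possible neighbor pairs: C(4,2) = 6. Edges among them: 1–4, 1–6, 1–11, 6–11 → e = 4.
Clustering(9) = 4/6 = 2/3.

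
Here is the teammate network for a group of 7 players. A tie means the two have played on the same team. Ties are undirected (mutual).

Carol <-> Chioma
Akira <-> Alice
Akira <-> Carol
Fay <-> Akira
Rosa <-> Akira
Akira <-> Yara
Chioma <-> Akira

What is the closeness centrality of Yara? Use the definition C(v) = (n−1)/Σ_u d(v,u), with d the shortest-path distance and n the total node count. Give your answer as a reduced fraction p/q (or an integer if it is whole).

6/11

Distances from Yara: Akira:1, Alice:2, Carol:2, Chioma:2, Fay:2, Rosa:2. Sum = 11.
n = 7, so closeness = 6/11.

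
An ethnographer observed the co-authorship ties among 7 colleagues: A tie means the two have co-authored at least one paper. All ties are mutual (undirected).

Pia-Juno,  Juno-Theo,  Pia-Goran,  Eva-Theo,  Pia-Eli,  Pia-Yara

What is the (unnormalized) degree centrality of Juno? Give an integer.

Juno is directly tied to Pia and Theo. That is 2 neighbors, so the degree of Juno is 2.

2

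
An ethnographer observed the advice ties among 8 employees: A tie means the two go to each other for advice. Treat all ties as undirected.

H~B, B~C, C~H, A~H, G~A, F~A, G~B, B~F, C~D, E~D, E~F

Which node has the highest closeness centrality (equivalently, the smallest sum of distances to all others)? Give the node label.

Farness (sum of distances to all others) for each node — A:12, B:10, C:11, D:14, E:14, F:11, G:14, H:12.
The smallest farness is 10, for B, so B has the highest closeness.

B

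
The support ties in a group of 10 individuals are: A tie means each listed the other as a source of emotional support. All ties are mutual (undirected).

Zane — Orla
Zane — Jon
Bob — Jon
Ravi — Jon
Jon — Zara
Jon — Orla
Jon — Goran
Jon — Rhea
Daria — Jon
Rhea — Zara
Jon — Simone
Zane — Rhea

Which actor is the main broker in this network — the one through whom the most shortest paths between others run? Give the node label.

Jon

Unnormalized betweenness of each node: Bob:0, Daria:0, Goran:0, Jon:32, Orla:0, Ravi:0, Rhea:1/2, Simone:0, Zane:1/2, Zara:0.
Jon has the largest value, 32, making it the main broker — the node through which the most shortest paths run.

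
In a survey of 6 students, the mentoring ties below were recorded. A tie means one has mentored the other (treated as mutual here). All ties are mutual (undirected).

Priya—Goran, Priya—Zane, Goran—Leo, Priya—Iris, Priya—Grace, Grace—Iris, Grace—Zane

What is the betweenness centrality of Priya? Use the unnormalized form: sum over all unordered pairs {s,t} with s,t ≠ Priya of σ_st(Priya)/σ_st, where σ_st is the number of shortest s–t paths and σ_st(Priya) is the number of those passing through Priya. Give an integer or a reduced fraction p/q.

13/2

Pairs whose geodesics pass through Priya — Iris–Goran: 1; Iris–Leo: 1; Iris–Zane: 1/2; Goran–Grace: 1; Goran–Zane: 1; Leo–Grace: 1; Leo–Zane: 1.
All other pairs contribute 0.
Summing the contributions gives betweenness(Priya) = 13/2.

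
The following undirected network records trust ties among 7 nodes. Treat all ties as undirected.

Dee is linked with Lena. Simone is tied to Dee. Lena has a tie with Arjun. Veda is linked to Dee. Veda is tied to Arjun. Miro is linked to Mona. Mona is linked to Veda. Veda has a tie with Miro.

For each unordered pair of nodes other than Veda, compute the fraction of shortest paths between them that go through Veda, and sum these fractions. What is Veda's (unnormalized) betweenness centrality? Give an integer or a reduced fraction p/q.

Pairs whose geodesics pass through Veda — Arjun–Mona: 1; Arjun–Miro: 1; Arjun–Simone: 1/2; Arjun–Dee: 1/2; Mona–Simone: 1; Mona–Lena: 2/2; Mona–Dee: 1; Miro–Simone: 1; Miro–Lena: 2/2; Miro–Dee: 1.
All other pairs contribute 0.
Summing the contributions gives betweenness(Veda) = 9.

9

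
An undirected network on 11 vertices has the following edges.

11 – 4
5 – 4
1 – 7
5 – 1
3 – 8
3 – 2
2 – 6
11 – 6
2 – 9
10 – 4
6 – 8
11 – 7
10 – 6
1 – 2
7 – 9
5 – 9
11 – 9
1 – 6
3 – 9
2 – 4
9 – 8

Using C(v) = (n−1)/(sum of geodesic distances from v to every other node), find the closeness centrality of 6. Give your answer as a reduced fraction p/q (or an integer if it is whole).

2/3

Distances from 6: 1:1, 2:1, 3:2, 4:2, 5:2, 7:2, 8:1, 9:2, 10:1, 11:1. Sum = 15.
n = 11, so closeness = 10/15 = 2/3.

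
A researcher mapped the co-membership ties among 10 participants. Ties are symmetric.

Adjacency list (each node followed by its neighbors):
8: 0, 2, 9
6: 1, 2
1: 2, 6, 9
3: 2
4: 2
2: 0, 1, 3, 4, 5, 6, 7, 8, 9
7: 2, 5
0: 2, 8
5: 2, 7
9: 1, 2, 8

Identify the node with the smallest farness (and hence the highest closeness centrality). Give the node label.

2

Farness (sum of distances to all others) for each node — 0:16, 1:15, 2:9, 3:17, 4:17, 5:16, 6:16, 7:16, 8:15, 9:15.
The smallest farness is 9, for 2, so 2 has the highest closeness.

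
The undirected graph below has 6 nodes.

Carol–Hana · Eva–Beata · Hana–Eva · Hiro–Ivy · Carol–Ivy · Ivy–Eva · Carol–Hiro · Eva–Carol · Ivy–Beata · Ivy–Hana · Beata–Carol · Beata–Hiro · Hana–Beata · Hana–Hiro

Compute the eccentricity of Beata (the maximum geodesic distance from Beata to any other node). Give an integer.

1

Distances from Beata: Carol:1, Eva:1, Hana:1, Hiro:1, Ivy:1.
The largest is 1 (to Hiro, Ivy, Carol, Hana, and Eva), so the eccentricity of Beata is 1.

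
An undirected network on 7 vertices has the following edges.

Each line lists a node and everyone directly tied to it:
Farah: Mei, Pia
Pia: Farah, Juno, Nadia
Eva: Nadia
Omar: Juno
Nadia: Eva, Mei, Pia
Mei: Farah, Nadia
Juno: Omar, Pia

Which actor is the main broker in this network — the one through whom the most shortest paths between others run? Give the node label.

Unnormalized betweenness of each node: Eva:0, Farah:3/2, Juno:5, Mei:1, Nadia:13/2, Omar:0, Pia:9.
Pia has the largest value, 9, making it the main broker — the node through which the most shortest paths run.

Pia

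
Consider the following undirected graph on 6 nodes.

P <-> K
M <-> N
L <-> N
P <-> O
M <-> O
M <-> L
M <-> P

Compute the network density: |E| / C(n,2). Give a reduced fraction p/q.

There are 7 edges and 6 nodes, so the maximum possible is C(6,2) = 15.
Density = 7/15.

7/15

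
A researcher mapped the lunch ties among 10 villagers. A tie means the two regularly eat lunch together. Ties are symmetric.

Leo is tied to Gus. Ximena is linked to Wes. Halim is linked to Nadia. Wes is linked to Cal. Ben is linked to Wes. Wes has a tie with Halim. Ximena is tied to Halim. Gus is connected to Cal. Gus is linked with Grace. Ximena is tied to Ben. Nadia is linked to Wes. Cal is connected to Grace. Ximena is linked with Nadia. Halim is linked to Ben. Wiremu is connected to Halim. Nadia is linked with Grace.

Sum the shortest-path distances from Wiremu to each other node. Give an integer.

Distances from Wiremu: Ben:2, Cal:3, Grace:3, Gus:4, Halim:1, Leo:5, Nadia:2, Wes:2, Ximena:2.
Sum = 2 + 3 + 3 + 4 + 1 + 5 + 2 + 2 + 2 = 24.

24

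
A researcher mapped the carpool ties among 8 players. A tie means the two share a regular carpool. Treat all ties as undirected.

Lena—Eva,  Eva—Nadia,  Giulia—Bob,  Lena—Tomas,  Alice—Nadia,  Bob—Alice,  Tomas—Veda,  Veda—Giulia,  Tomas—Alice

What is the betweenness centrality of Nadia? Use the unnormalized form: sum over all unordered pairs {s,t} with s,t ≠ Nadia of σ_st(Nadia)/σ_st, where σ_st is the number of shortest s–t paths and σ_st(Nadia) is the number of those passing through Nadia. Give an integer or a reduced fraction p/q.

5/2

Pairs whose geodesics pass through Nadia — Giulia–Eva: 1/2; Bob–Eva: 1; Alice–Eva: 1.
All other pairs contribute 0.
Summing the contributions gives betweenness(Nadia) = 5/2.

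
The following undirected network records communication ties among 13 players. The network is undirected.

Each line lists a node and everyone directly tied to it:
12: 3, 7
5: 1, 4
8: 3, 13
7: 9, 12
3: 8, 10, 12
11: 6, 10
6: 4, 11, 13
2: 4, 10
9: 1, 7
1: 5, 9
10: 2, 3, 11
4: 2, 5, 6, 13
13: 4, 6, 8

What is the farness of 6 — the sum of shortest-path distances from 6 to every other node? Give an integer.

30

Distances from 6: 1:3, 2:2, 3:3, 4:1, 5:2, 7:5, 8:2, 9:4, 10:2, 11:1, 12:4, 13:1.
Sum = 3 + 2 + 3 + 1 + 2 + 5 + 2 + 4 + 2 + 1 + 4 + 1 = 30.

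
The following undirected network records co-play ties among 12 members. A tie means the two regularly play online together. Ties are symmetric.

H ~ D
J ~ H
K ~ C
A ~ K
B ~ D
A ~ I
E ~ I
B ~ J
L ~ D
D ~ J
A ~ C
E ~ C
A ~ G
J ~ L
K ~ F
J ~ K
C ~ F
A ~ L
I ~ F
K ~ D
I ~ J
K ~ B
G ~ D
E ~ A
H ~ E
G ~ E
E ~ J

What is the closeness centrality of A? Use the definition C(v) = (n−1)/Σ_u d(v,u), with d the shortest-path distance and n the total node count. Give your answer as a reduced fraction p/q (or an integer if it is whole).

Distances from A: B:2, C:1, D:2, E:1, F:2, G:1, H:2, I:1, J:2, K:1, L:1. Sum = 16.
n = 12, so closeness = 11/16.

11/16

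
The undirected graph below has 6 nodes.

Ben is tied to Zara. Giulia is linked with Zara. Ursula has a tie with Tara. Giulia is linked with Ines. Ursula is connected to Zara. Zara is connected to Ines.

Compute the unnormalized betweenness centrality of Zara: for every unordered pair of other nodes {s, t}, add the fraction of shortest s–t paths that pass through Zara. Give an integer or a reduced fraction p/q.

8

Pairs whose geodesics pass through Zara — Ursula–Ines: 1; Ursula–Giulia: 1; Ursula–Ben: 1; Ines–Tara: 1; Ines–Ben: 1; Tara–Giulia: 1; Tara–Ben: 1; Giulia–Ben: 1.
All other pairs contribute 0.
Summing the contributions gives betweenness(Zara) = 8.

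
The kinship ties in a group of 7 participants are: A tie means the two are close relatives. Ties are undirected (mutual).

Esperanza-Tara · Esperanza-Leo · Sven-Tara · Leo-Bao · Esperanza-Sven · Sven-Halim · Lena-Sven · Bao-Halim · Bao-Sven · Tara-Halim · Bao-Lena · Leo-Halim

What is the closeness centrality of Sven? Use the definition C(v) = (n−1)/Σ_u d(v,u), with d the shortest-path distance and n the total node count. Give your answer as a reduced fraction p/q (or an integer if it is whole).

6/7

Distances from Sven: Bao:1, Esperanza:1, Halim:1, Lena:1, Leo:2, Tara:1. Sum = 7.
n = 7, so closeness = 6/7.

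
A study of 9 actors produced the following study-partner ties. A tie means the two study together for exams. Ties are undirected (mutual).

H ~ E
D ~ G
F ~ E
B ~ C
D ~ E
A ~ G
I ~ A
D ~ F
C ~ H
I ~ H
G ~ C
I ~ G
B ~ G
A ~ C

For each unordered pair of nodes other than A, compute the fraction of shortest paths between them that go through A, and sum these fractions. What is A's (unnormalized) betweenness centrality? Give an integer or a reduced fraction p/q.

1/3

Pairs whose geodesics pass through A — I–C: 1/3.
All other pairs contribute 0.
Summing the contributions gives betweenness(A) = 1/3.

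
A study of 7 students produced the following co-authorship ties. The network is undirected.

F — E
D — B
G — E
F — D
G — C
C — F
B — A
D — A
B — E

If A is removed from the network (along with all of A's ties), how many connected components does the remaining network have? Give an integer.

A's neighbors (B and D) remain reachable from one another through other ties, so the rest of the network stays in one piece.

1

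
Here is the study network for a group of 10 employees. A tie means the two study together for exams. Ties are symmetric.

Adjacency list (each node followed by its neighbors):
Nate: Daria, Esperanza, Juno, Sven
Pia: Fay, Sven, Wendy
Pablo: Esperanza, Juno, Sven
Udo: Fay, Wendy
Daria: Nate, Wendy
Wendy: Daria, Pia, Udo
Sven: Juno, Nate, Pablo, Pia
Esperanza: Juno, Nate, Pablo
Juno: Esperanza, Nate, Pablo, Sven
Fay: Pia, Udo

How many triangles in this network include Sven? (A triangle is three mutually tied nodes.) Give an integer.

Sven's neighbors: Juno, Nate, Pablo, and Pia.
Neighbor pairs that are themselves tied: Sven–Juno–Nate; Sven–Juno–Pablo. Each forms one triangle with Sven, for 2 in total.

2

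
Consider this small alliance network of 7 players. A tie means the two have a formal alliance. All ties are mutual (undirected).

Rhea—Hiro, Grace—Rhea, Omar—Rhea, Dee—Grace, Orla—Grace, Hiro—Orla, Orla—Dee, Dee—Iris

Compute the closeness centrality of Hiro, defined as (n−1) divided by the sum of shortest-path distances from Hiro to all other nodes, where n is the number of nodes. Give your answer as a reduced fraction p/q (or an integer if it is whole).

6/11

Distances from Hiro: Dee:2, Grace:2, Iris:3, Omar:2, Orla:1, Rhea:1. Sum = 11.
n = 7, so closeness = 6/11.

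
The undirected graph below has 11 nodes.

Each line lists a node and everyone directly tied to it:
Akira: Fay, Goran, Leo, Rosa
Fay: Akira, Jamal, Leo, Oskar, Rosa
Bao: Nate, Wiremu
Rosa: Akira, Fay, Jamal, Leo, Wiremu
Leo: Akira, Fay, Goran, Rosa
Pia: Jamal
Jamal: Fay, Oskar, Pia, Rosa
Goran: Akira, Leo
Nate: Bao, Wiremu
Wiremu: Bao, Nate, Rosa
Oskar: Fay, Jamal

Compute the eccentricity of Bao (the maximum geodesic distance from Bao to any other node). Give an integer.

Distances from Bao: Akira:3, Fay:3, Goran:4, Jamal:3, Leo:3, Nate:1, Oskar:4, Pia:4, Rosa:2, Wiremu:1.
The largest is 4 (to Oskar, Pia, and Goran), so the eccentricity of Bao is 4.

4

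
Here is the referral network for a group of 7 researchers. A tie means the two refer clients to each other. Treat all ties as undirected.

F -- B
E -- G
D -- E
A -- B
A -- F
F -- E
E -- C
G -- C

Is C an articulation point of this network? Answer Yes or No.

No

Even without C, every remaining node can still reach every other (the residual graph is connected), so C is not a cut vertex.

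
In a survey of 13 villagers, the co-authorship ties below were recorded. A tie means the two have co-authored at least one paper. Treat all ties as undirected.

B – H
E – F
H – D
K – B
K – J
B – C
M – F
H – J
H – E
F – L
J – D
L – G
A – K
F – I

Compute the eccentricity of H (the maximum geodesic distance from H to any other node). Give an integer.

Distances from H: A:3, B:1, C:2, D:1, E:1, F:2, G:4, I:3, J:1, K:2, L:3, M:3.
The largest is 4 (to G), so the eccentricity of H is 4.

4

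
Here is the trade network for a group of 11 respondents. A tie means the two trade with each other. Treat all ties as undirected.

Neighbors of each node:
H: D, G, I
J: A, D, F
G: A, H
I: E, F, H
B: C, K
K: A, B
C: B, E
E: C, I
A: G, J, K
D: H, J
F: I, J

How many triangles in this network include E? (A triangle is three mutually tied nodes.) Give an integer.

0

E's neighbors are C and I, but none of them are tied to each other, so no triangle contains E.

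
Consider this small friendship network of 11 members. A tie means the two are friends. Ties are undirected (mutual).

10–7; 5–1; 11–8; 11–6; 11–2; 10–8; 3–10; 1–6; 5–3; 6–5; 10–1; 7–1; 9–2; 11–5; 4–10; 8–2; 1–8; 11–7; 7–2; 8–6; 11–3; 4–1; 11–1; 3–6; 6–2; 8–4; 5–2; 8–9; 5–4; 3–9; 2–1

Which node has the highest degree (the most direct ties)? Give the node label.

1

Degrees — 1:8, 2:7, 3:5, 4:4, 5:6, 6:6, 7:4, 8:7, 9:3, 10:5, 11:7.
The maximum is 8, attained only by 1.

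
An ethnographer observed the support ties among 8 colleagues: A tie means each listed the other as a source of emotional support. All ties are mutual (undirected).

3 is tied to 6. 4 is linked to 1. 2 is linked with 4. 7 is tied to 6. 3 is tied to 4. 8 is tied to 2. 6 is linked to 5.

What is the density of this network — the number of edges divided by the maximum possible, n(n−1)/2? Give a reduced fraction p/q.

There are 7 edges and 8 nodes, so the maximum possible is C(8,2) = 28.
Density = 7/28 = 1/4.

1/4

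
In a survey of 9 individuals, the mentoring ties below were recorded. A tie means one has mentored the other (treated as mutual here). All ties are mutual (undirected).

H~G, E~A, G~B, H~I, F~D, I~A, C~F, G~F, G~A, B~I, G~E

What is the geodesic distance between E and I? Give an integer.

2

One shortest route is E – A – I, which uses 2 edges, and E and I are not directly tied, so nothing shorter exists. So d(E,I) = 2.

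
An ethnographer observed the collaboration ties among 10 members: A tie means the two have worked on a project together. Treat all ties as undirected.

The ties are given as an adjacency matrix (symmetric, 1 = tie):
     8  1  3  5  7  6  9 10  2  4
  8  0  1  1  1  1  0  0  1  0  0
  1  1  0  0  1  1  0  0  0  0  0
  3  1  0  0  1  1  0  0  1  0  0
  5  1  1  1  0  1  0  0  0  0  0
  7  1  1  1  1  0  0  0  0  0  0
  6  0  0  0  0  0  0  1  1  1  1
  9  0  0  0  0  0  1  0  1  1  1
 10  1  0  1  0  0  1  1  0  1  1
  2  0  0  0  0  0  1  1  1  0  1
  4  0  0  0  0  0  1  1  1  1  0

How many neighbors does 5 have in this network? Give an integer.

4

5 is directly tied to 1, 3, 7, and 8. That is 4 neighbors, so the degree of 5 is 4.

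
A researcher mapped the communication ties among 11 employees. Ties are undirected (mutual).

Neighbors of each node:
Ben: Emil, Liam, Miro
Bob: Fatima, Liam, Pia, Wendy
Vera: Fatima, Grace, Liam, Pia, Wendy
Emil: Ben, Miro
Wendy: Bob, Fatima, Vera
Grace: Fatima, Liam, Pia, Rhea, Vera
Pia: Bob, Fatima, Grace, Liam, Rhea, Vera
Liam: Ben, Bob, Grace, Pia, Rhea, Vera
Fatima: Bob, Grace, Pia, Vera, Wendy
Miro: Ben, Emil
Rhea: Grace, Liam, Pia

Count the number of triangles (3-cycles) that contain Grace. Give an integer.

7

Grace's neighbors: Fatima, Liam, Pia, Rhea, and Vera.
Neighbor pairs that are themselves tied: Grace–Fatima–Pia; Grace–Fatima–Vera; Grace–Liam–Pia; Grace–Liam–Rhea; Grace–Liam–Vera; Grace–Pia–Rhea; Grace–Pia–Vera. Each forms one triangle with Grace, for 7 in total.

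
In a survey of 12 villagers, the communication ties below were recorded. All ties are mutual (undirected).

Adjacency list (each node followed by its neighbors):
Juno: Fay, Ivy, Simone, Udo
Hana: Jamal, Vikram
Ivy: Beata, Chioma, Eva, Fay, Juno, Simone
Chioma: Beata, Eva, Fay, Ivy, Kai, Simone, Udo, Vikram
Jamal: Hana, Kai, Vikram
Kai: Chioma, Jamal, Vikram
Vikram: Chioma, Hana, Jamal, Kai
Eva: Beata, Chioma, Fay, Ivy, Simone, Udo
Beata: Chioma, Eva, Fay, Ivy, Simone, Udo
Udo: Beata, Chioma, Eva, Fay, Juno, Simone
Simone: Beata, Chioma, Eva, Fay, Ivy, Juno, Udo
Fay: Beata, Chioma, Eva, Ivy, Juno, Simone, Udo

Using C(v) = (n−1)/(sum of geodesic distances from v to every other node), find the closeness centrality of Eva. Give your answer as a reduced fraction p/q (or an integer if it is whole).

Distances from Eva: Beata:1, Chioma:1, Fay:1, Hana:3, Ivy:1, Jamal:3, Juno:2, Kai:2, Simone:1, Udo:1, Vikram:2. Sum = 18.
n = 12, so closeness = 11/18.

11/18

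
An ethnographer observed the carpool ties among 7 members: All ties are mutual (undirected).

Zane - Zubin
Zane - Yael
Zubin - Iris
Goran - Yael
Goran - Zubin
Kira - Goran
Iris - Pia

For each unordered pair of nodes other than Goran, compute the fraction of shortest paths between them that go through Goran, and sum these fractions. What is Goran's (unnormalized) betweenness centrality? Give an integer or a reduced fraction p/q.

Pairs whose geodesics pass through Goran — Iris–Kira: 1; Iris–Yael: 1/2; Pia–Kira: 1; Pia–Yael: 1/2; Zane–Kira: 2/2; Kira–Zubin: 1; Kira–Yael: 1; Zubin–Yael: 1/2.
All other pairs contribute 0.
Summing the contributions gives betweenness(Goran) = 13/2.

13/2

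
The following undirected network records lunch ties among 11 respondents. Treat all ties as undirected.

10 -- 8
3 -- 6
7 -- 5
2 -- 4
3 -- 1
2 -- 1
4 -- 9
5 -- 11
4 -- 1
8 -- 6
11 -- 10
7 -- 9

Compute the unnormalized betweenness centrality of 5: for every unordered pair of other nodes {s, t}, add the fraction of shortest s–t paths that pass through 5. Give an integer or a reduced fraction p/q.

Pairs whose geodesics pass through 5 — 1–11: 1/2; 6–7: 1/2; 8–7: 1; 8–9: 1/2; 10–7: 1; 10–9: 1; 10–4: 1/2; 11–7: 1; 11–9: 1; 11–4: 1; 11–2: 1.
All other pairs contribute 0.
Summing the contributions gives betweenness(5) = 9.

9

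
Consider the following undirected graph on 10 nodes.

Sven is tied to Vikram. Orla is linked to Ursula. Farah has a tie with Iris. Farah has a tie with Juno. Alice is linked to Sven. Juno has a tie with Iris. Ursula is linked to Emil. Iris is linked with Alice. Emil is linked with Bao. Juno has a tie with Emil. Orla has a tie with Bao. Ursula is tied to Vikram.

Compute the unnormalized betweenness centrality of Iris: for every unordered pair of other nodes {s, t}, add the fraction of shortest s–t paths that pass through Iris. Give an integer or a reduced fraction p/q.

13/2

Pairs whose geodesics pass through Iris — Emil–Alice: 1; Bao–Alice: 1; Vikram–Farah: 1/2; Sven–Farah: 1; Sven–Juno: 1; Alice–Farah: 1; Alice–Juno: 1.
All other pairs contribute 0.
Summing the contributions gives betweenness(Iris) = 13/2.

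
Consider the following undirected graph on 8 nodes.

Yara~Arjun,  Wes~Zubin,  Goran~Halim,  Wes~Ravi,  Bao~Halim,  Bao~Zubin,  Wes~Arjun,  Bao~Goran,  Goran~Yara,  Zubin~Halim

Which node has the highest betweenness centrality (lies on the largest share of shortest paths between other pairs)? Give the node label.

Unnormalized betweenness of each node: Arjun:3, Bao:3/2, Goran:11/3, Halim:3/2, Ravi:0, Wes:25/3, Yara:8/3, Zubin:19/3.
Wes has the largest value, 25/3, making it the main broker — the node through which the most shortest paths run.

Wes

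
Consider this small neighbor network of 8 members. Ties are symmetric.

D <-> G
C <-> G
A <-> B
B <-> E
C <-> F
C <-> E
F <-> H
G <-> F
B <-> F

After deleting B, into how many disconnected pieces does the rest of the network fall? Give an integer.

Without B, the remaining ties split the others into: {C, D, E, F, G, H}; {A}.
That's 2 separate components.

2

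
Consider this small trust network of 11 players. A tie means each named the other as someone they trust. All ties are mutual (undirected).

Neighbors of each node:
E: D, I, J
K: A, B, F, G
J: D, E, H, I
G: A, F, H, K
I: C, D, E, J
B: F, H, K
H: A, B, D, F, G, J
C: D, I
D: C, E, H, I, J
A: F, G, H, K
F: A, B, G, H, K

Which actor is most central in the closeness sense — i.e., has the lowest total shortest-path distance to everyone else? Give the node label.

Farness (sum of distances to all others) for each node — A:19, B:20, C:24, D:16, E:23, F:18, G:19, H:14, I:22, J:17, K:24.
The smallest farness is 14, for H, so H has the highest closeness.

H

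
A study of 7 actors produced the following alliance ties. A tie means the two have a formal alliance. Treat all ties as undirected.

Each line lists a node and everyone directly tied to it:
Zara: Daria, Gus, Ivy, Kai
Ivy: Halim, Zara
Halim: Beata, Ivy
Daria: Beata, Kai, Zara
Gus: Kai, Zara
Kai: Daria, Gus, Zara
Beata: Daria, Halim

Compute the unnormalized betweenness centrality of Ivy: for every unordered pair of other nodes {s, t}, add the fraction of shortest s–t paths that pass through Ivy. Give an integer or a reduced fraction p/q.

Pairs whose geodesics pass through Ivy — Halim–Zara: 1; Halim–Gus: 1; Halim–Kai: 1/2.
All other pairs contribute 0.
Summing the contributions gives betweenness(Ivy) = 5/2.

5/2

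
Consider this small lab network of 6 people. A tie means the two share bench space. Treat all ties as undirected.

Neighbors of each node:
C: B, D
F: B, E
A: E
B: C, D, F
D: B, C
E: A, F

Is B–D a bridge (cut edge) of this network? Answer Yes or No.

Even without that edge, B still reaches D via B – C – D, so the network stays connected. Not a bridge.

No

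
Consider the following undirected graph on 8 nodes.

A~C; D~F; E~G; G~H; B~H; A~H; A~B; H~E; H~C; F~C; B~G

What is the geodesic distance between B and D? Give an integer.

4

One shortest route is B – H – C – F – D, which uses 4 edges, and at distance 3 from B we only reach {F}, which does not include D. So d(B,D) = 4.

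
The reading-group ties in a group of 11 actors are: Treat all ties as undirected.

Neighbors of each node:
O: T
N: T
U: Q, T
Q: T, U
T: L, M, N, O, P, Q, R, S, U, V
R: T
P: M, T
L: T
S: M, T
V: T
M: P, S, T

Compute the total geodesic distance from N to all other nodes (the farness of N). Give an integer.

19

Distances from N: L:2, M:2, O:2, P:2, Q:2, R:2, S:2, T:1, U:2, V:2.
Sum = 2 + 2 + 2 + 2 + 2 + 2 + 2 + 1 + 2 + 2 = 19.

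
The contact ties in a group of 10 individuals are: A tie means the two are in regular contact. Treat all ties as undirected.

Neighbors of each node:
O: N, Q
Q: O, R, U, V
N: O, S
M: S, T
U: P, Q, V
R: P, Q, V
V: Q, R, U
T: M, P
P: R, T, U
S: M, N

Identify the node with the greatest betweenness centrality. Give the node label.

Unnormalized betweenness of each node: M:14/3, N:17/3, O:8, P:29/3, Q:32/3, R:4, S:4, T:7, U:4, V:1/3.
Q has the largest value, 32/3, making it the main broker — the node through which the most shortest paths run.

Q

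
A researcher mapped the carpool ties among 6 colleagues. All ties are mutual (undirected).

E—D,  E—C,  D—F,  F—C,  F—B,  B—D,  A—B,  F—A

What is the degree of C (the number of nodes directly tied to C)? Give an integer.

2

C is directly tied to E and F. That is 2 neighbors, so the degree of C is 2.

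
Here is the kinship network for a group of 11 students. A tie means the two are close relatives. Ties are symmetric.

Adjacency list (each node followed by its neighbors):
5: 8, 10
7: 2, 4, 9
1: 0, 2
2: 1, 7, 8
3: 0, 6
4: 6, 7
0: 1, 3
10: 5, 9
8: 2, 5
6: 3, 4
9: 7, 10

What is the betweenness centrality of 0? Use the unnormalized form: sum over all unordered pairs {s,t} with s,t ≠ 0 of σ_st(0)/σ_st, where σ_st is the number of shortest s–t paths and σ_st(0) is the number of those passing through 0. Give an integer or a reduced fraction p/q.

5

Pairs whose geodesics pass through 0 — 5–3: 1; 6–1: 1; 3–1: 1; 3–2: 1; 3–8: 1.
All other pairs contribute 0.
Summing the contributions gives betweenness(0) = 5.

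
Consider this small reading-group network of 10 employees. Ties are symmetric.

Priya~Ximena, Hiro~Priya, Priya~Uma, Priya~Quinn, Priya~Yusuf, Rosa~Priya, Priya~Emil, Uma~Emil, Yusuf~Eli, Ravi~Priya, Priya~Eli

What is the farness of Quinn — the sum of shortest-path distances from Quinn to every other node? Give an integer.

Distances from Quinn: Eli:2, Emil:2, Hiro:2, Priya:1, Ravi:2, Rosa:2, Uma:2, Ximena:2, Yusuf:2.
Sum = 2 + 2 + 2 + 1 + 2 + 2 + 2 + 2 + 2 = 17.

17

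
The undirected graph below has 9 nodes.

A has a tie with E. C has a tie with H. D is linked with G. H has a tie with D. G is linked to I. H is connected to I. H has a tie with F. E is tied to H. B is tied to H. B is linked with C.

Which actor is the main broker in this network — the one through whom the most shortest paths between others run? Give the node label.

H

Unnormalized betweenness of each node: A:0, B:0, C:0, D:3, E:7, F:0, G:1/2, H:47/2, I:3.
H has the largest value, 47/2, making it the main broker — the node through which the most shortest paths run.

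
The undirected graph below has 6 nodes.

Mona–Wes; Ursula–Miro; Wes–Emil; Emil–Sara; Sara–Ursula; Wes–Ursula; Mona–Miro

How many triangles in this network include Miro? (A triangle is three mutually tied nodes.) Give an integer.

0

Miro's neighbors are Mona and Ursula, but none of them are tied to each other, so no triangle contains Miro.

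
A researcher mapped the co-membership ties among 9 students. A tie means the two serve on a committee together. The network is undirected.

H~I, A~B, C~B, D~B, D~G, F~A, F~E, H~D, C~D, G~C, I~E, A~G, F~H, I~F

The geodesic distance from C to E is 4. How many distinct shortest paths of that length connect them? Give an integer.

4

The shortest distance is 4. The length-4 paths are: C–D–H–I–E; C–D–H–F–E; C–G–A–F–E; C–B–A–F–E.
That gives 4 distinct shortest paths.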